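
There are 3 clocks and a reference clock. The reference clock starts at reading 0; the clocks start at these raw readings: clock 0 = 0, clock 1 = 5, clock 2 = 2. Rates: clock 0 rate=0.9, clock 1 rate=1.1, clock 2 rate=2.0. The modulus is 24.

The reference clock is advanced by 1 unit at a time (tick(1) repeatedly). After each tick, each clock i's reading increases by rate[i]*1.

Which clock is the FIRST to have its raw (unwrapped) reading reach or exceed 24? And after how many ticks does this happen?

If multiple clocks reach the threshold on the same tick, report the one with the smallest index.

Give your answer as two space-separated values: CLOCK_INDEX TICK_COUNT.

Answer: 2 11

Derivation:
clock 0: start=0, rate=0.9, needs 24-0 = 24; ticks = ceil(24/0.9) = ceil(26.6667) = 27; reading at tick 27 = 0 + 0.9*27 = 24.3000
clock 1: start=5, rate=1.1, needs 24-5 = 19; ticks = ceil(19/1.1) = ceil(17.2727) = 18; reading at tick 18 = 5 + 1.1*18 = 24.8000
clock 2: start=2, rate=2.0, needs 24-2 = 22; ticks = ceil(22/2.0) = ceil(11.0000) = 11; reading at tick 11 = 2 + 2.0*11 = 24.0000
Minimum tick count = 11; winners = [2]; smallest index = 2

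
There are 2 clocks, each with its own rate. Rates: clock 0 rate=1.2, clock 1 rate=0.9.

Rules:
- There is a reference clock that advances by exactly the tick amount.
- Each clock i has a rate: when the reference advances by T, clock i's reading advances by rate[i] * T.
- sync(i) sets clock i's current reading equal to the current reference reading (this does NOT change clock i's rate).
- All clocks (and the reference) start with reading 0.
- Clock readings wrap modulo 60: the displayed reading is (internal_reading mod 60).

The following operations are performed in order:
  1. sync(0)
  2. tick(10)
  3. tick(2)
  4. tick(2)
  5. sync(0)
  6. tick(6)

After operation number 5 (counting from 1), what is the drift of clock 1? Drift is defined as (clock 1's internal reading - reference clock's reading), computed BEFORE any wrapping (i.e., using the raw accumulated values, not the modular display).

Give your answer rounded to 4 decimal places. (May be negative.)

Answer: -1.4000

Derivation:
After op 1 sync(0): ref=0.0000 raw=[0.0000 0.0000]
After op 2 tick(10): ref=10.0000 raw=[12.0000 9.0000]
After op 3 tick(2): ref=12.0000 raw=[14.4000 10.8000]
After op 4 tick(2): ref=14.0000 raw=[16.8000 12.6000]
After op 5 sync(0): ref=14.0000 raw=[14.0000 12.6000]
Drift of clock 1 after op 5: 12.6000 - 14.0000 = -1.4000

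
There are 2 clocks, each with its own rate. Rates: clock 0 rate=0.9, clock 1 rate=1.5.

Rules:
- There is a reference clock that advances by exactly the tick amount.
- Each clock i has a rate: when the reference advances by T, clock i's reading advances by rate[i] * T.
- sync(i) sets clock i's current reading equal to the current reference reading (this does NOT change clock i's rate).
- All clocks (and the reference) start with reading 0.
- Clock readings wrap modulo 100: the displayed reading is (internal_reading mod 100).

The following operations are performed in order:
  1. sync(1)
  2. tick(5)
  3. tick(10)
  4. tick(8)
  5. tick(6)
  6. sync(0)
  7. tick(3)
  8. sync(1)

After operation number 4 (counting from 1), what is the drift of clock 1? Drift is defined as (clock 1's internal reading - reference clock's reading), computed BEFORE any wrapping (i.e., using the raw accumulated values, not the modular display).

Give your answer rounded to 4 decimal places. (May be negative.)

Answer: 11.5000

Derivation:
After op 1 sync(1): ref=0.0000 raw=[0.0000 0.0000]
After op 2 tick(5): ref=5.0000 raw=[4.5000 7.5000]
After op 3 tick(10): ref=15.0000 raw=[13.5000 22.5000]
After op 4 tick(8): ref=23.0000 raw=[20.7000 34.5000]
Drift of clock 1 after op 4: 34.5000 - 23.0000 = 11.5000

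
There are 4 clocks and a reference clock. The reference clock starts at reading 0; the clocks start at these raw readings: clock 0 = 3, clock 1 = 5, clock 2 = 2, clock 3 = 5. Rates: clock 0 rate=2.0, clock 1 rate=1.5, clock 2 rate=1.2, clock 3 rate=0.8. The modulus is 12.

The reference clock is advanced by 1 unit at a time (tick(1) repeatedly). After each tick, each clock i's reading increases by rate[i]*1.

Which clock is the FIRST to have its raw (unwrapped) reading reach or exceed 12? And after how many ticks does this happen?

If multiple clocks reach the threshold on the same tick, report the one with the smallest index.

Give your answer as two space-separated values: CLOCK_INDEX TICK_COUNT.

clock 0: start=3, rate=2.0, needs 12-3 = 9; ticks = ceil(9/2.0) = ceil(4.5000) = 5; reading at tick 5 = 3 + 2.0*5 = 13.0000
clock 1: start=5, rate=1.5, needs 12-5 = 7; ticks = ceil(7/1.5) = ceil(4.6667) = 5; reading at tick 5 = 5 + 1.5*5 = 12.5000
clock 2: start=2, rate=1.2, needs 12-2 = 10; ticks = ceil(10/1.2) = ceil(8.3333) = 9; reading at tick 9 = 2 + 1.2*9 = 12.8000
clock 3: start=5, rate=0.8, needs 12-5 = 7; ticks = ceil(7/0.8) = ceil(8.7500) = 9; reading at tick 9 = 5 + 0.8*9 = 12.2000
Minimum tick count = 5; winners = [0, 1]; smallest index = 0

Answer: 0 5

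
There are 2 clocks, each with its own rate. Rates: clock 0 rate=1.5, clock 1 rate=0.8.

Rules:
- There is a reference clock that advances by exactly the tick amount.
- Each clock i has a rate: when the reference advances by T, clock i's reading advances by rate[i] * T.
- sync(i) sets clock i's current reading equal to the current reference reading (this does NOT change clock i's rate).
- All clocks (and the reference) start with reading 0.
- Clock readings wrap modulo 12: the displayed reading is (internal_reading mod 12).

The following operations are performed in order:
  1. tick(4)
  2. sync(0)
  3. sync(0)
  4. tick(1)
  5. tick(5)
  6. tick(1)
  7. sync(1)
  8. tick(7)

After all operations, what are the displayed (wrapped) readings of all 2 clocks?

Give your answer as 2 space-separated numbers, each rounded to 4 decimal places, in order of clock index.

Answer: 1.0000 4.6000

Derivation:
After op 1 tick(4): ref=4.0000 raw=[6.0000 3.2000]
After op 2 sync(0): ref=4.0000 raw=[4.0000 3.2000]
After op 3 sync(0): ref=4.0000 raw=[4.0000 3.2000]
After op 4 tick(1): ref=5.0000 raw=[5.5000 4.0000]
After op 5 tick(5): ref=10.0000 raw=[13.0000 8.0000]
After op 6 tick(1): ref=11.0000 raw=[14.5000 8.8000]
After op 7 sync(1): ref=11.0000 raw=[14.5000 11.0000]
After op 8 tick(7): ref=18.0000 raw=[25.0000 16.6000]
Wrap final raw readings (mod 12): 25.0000 mod 12 = 1.0000; 16.6000 mod 12 = 4.6000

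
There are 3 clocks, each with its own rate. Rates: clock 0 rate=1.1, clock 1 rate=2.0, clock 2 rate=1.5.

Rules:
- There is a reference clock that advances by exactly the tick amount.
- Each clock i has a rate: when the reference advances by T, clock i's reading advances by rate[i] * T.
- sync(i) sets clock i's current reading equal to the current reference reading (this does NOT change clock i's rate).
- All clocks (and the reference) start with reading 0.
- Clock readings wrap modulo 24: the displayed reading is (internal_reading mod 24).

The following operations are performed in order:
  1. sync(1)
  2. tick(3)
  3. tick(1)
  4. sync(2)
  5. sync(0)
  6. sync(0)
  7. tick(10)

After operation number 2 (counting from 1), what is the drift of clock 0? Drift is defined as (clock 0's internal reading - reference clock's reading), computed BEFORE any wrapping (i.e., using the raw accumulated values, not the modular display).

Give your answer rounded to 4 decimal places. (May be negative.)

Answer: 0.3000

Derivation:
After op 1 sync(1): ref=0.0000 raw=[0.0000 0.0000 0.0000]
After op 2 tick(3): ref=3.0000 raw=[3.3000 6.0000 4.5000]
Drift of clock 0 after op 2: 3.3000 - 3.0000 = 0.3000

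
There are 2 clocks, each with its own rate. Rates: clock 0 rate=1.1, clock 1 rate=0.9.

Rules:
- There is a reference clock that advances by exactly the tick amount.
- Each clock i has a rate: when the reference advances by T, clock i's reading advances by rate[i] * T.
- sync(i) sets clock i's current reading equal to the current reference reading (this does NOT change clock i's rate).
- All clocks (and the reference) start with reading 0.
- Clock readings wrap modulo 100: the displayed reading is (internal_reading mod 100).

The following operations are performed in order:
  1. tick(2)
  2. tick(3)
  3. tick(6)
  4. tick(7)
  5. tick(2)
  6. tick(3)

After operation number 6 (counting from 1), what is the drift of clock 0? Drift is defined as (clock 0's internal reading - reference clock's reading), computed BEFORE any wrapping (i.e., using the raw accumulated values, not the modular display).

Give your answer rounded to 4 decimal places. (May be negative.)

After op 1 tick(2): ref=2.0000 raw=[2.2000 1.8000]
After op 2 tick(3): ref=5.0000 raw=[5.5000 4.5000]
After op 3 tick(6): ref=11.0000 raw=[12.1000 9.9000]
After op 4 tick(7): ref=18.0000 raw=[19.8000 16.2000]
After op 5 tick(2): ref=20.0000 raw=[22.0000 18.0000]
After op 6 tick(3): ref=23.0000 raw=[25.3000 20.7000]
Drift of clock 0 after op 6: 25.3000 - 23.0000 = 2.3000

Answer: 2.3000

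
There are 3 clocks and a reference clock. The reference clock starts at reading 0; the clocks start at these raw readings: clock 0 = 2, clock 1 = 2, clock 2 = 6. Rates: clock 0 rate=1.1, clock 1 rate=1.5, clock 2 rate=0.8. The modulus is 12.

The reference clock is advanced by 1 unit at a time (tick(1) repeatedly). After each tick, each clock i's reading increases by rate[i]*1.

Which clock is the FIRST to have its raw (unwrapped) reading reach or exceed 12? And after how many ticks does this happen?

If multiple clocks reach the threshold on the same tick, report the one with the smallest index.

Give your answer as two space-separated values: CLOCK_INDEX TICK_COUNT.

Answer: 1 7

Derivation:
clock 0: start=2, rate=1.1, needs 12-2 = 10; ticks = ceil(10/1.1) = ceil(9.0909) = 10; reading at tick 10 = 2 + 1.1*10 = 13.0000
clock 1: start=2, rate=1.5, needs 12-2 = 10; ticks = ceil(10/1.5) = ceil(6.6667) = 7; reading at tick 7 = 2 + 1.5*7 = 12.5000
clock 2: start=6, rate=0.8, needs 12-6 = 6; ticks = ceil(6/0.8) = ceil(7.5000) = 8; reading at tick 8 = 6 + 0.8*8 = 12.4000
Minimum tick count = 7; winners = [1]; smallest index = 1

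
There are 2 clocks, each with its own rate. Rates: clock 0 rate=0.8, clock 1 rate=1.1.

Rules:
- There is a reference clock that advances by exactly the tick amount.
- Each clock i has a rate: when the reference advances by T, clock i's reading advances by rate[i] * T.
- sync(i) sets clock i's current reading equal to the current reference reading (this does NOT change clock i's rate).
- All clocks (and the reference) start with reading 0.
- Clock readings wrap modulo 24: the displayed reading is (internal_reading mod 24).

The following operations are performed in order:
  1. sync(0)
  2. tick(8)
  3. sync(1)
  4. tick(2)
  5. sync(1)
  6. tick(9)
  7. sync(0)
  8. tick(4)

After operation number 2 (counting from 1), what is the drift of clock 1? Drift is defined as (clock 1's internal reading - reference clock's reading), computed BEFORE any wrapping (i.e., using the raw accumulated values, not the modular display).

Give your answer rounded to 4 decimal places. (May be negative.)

After op 1 sync(0): ref=0.0000 raw=[0.0000 0.0000]
After op 2 tick(8): ref=8.0000 raw=[6.4000 8.8000]
Drift of clock 1 after op 2: 8.8000 - 8.0000 = 0.8000

Answer: 0.8000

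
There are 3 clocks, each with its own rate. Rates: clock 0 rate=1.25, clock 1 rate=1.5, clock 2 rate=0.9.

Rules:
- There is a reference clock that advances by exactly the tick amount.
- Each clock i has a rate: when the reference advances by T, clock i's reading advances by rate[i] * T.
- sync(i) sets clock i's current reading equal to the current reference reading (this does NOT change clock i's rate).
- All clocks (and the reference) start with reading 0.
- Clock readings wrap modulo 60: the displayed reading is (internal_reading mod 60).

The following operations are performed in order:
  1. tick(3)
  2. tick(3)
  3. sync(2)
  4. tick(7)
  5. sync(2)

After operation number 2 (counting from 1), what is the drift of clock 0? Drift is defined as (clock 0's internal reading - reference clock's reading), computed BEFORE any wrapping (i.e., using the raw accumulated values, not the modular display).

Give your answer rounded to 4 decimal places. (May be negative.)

Answer: 1.5000

Derivation:
After op 1 tick(3): ref=3.0000 raw=[3.7500 4.5000 2.7000]
After op 2 tick(3): ref=6.0000 raw=[7.5000 9.0000 5.4000]
Drift of clock 0 after op 2: 7.5000 - 6.0000 = 1.5000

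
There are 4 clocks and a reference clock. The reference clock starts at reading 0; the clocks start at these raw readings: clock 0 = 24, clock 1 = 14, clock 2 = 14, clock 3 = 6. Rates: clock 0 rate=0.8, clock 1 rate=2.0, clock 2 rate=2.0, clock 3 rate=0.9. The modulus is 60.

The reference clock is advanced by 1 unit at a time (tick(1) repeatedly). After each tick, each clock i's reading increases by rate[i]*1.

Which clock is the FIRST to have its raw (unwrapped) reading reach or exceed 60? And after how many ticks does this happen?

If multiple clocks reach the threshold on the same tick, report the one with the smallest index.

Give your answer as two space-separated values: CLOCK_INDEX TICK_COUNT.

clock 0: start=24, rate=0.8, needs 60-24 = 36; ticks = ceil(36/0.8) = ceil(45.0000) = 45; reading at tick 45 = 24 + 0.8*45 = 60.0000
clock 1: start=14, rate=2.0, needs 60-14 = 46; ticks = ceil(46/2.0) = ceil(23.0000) = 23; reading at tick 23 = 14 + 2.0*23 = 60.0000
clock 2: start=14, rate=2.0, needs 60-14 = 46; ticks = ceil(46/2.0) = ceil(23.0000) = 23; reading at tick 23 = 14 + 2.0*23 = 60.0000
clock 3: start=6, rate=0.9, needs 60-6 = 54; ticks = ceil(54/0.9) = ceil(60.0000) = 60; reading at tick 60 = 6 + 0.9*60 = 60.0000
Minimum tick count = 23; winners = [1, 2]; smallest index = 1

Answer: 1 23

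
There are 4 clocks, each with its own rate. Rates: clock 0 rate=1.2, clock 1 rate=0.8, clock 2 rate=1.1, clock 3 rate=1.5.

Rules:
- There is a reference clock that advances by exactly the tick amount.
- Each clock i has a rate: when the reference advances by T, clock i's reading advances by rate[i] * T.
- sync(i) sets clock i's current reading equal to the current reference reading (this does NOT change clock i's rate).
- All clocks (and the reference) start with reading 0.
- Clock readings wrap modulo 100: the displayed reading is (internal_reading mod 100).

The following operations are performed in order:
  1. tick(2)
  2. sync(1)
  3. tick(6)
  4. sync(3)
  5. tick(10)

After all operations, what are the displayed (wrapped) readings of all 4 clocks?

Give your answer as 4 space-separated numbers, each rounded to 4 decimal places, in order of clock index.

Answer: 21.6000 14.8000 19.8000 23.0000

Derivation:
After op 1 tick(2): ref=2.0000 raw=[2.4000 1.6000 2.2000 3.0000]
After op 2 sync(1): ref=2.0000 raw=[2.4000 2.0000 2.2000 3.0000]
After op 3 tick(6): ref=8.0000 raw=[9.6000 6.8000 8.8000 12.0000]
After op 4 sync(3): ref=8.0000 raw=[9.6000 6.8000 8.8000 8.0000]
After op 5 tick(10): ref=18.0000 raw=[21.6000 14.8000 19.8000 23.0000]
Wrap final raw readings (mod 100): 21.6000 mod 100 = 21.6000; 14.8000 mod 100 = 14.8000; 19.8000 mod 100 = 19.8000; 23.0000 mod 100 = 23.0000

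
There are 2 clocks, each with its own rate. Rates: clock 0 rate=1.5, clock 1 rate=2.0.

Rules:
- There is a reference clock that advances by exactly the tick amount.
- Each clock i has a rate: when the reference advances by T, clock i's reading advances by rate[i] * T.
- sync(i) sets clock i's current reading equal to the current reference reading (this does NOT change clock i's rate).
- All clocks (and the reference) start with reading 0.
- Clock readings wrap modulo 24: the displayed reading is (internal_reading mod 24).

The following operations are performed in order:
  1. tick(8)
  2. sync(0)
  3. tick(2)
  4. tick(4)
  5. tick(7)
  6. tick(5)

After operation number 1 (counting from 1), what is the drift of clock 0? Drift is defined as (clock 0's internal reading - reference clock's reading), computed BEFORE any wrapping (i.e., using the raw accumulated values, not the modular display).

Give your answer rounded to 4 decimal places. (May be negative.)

After op 1 tick(8): ref=8.0000 raw=[12.0000 16.0000]
Drift of clock 0 after op 1: 12.0000 - 8.0000 = 4.0000

Answer: 4.0000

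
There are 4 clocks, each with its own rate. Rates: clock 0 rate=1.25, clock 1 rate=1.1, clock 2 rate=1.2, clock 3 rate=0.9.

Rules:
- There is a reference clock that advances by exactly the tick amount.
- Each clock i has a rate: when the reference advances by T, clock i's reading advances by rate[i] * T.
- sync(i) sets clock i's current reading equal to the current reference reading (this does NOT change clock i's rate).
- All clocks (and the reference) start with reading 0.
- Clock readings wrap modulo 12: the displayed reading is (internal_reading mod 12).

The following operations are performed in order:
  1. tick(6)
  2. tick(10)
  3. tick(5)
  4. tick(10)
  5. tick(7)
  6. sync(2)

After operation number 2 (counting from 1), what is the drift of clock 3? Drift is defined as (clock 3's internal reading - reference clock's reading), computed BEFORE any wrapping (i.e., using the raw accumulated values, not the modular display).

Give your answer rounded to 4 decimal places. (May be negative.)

After op 1 tick(6): ref=6.0000 raw=[7.5000 6.6000 7.2000 5.4000]
After op 2 tick(10): ref=16.0000 raw=[20.0000 17.6000 19.2000 14.4000]
Drift of clock 3 after op 2: 14.4000 - 16.0000 = -1.6000

Answer: -1.6000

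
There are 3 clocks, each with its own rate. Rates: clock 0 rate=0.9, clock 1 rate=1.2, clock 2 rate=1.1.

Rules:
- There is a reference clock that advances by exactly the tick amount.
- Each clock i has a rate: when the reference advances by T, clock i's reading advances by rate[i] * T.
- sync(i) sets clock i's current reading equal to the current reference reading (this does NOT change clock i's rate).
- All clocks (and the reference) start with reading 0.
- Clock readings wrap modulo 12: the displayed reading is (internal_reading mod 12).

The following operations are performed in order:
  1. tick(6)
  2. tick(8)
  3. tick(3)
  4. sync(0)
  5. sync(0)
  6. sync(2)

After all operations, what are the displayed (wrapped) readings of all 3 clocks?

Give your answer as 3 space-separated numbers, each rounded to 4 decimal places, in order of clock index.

Answer: 5.0000 8.4000 5.0000

Derivation:
After op 1 tick(6): ref=6.0000 raw=[5.4000 7.2000 6.6000]
After op 2 tick(8): ref=14.0000 raw=[12.6000 16.8000 15.4000]
After op 3 tick(3): ref=17.0000 raw=[15.3000 20.4000 18.7000]
After op 4 sync(0): ref=17.0000 raw=[17.0000 20.4000 18.7000]
After op 5 sync(0): ref=17.0000 raw=[17.0000 20.4000 18.7000]
After op 6 sync(2): ref=17.0000 raw=[17.0000 20.4000 17.0000]
Wrap final raw readings (mod 12): 17.0000 mod 12 = 5.0000; 20.4000 mod 12 = 8.4000; 17.0000 mod 12 = 5.0000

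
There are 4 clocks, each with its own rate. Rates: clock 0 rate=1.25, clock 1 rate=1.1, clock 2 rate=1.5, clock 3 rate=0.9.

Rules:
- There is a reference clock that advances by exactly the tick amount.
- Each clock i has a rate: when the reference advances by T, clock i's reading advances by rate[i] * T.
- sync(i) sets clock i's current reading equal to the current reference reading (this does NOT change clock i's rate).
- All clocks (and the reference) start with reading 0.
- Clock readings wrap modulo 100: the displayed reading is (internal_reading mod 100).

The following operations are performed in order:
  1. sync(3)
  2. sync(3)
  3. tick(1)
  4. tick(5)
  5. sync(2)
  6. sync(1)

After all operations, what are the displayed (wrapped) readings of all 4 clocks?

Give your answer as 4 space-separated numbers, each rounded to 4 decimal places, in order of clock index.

Answer: 7.5000 6.0000 6.0000 5.4000

Derivation:
After op 1 sync(3): ref=0.0000 raw=[0.0000 0.0000 0.0000 0.0000]
After op 2 sync(3): ref=0.0000 raw=[0.0000 0.0000 0.0000 0.0000]
After op 3 tick(1): ref=1.0000 raw=[1.2500 1.1000 1.5000 0.9000]
After op 4 tick(5): ref=6.0000 raw=[7.5000 6.6000 9.0000 5.4000]
After op 5 sync(2): ref=6.0000 raw=[7.5000 6.6000 6.0000 5.4000]
After op 6 sync(1): ref=6.0000 raw=[7.5000 6.0000 6.0000 5.4000]
Wrap final raw readings (mod 100): 7.5000 mod 100 = 7.5000; 6.0000 mod 100 = 6.0000; 6.0000 mod 100 = 6.0000; 5.4000 mod 100 = 5.4000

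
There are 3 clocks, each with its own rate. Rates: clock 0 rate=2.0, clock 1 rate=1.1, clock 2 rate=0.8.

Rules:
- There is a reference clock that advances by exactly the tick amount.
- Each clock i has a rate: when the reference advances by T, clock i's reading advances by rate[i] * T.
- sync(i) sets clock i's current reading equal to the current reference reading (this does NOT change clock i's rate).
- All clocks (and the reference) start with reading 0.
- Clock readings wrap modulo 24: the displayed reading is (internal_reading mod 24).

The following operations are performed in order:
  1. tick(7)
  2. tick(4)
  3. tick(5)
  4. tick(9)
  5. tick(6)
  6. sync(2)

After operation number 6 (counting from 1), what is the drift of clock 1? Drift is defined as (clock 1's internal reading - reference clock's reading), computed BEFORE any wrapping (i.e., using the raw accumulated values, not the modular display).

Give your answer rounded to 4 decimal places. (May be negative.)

Answer: 3.1000

Derivation:
After op 1 tick(7): ref=7.0000 raw=[14.0000 7.7000 5.6000]
After op 2 tick(4): ref=11.0000 raw=[22.0000 12.1000 8.8000]
After op 3 tick(5): ref=16.0000 raw=[32.0000 17.6000 12.8000]
After op 4 tick(9): ref=25.0000 raw=[50.0000 27.5000 20.0000]
After op 5 tick(6): ref=31.0000 raw=[62.0000 34.1000 24.8000]
After op 6 sync(2): ref=31.0000 raw=[62.0000 34.1000 31.0000]
Drift of clock 1 after op 6: 34.1000 - 31.0000 = 3.1000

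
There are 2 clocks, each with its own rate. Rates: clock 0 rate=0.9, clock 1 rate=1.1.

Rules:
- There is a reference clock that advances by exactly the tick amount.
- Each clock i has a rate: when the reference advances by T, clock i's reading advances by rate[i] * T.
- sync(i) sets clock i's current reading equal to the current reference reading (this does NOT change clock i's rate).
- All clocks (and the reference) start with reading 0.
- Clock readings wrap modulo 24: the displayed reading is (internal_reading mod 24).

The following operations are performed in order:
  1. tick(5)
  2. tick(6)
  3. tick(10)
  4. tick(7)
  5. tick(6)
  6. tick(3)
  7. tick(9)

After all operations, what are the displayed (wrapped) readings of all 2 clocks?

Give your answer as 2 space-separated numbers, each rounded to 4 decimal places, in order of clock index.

Answer: 17.4000 2.6000

Derivation:
After op 1 tick(5): ref=5.0000 raw=[4.5000 5.5000]
After op 2 tick(6): ref=11.0000 raw=[9.9000 12.1000]
After op 3 tick(10): ref=21.0000 raw=[18.9000 23.1000]
After op 4 tick(7): ref=28.0000 raw=[25.2000 30.8000]
After op 5 tick(6): ref=34.0000 raw=[30.6000 37.4000]
After op 6 tick(3): ref=37.0000 raw=[33.3000 40.7000]
After op 7 tick(9): ref=46.0000 raw=[41.4000 50.6000]
Wrap final raw readings (mod 24): 41.4000 mod 24 = 17.4000; 50.6000 mod 24 = 2.6000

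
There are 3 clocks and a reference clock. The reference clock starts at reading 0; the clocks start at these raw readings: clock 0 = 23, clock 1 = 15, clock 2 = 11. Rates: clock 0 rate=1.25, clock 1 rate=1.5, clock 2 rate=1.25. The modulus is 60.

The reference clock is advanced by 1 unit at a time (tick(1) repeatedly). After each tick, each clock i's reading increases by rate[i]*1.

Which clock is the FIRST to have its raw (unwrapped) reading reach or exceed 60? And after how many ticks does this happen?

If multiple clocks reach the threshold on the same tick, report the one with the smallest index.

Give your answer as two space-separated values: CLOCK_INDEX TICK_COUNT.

clock 0: start=23, rate=1.25, needs 60-23 = 37; ticks = ceil(37/1.25) = ceil(29.6000) = 30; reading at tick 30 = 23 + 1.25*30 = 60.5000
clock 1: start=15, rate=1.5, needs 60-15 = 45; ticks = ceil(45/1.5) = ceil(30.0000) = 30; reading at tick 30 = 15 + 1.5*30 = 60.0000
clock 2: start=11, rate=1.25, needs 60-11 = 49; ticks = ceil(49/1.25) = ceil(39.2000) = 40; reading at tick 40 = 11 + 1.25*40 = 61.0000
Minimum tick count = 30; winners = [0, 1]; smallest index = 0

Answer: 0 30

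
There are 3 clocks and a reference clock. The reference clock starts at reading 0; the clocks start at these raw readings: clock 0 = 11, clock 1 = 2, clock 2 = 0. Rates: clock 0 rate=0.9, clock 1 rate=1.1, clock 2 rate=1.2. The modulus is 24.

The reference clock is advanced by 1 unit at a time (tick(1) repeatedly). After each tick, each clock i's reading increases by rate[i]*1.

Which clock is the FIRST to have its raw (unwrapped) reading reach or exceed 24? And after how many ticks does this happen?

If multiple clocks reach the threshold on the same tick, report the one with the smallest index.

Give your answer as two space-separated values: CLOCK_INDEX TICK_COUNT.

clock 0: start=11, rate=0.9, needs 24-11 = 13; ticks = ceil(13/0.9) = ceil(14.4444) = 15; reading at tick 15 = 11 + 0.9*15 = 24.5000
clock 1: start=2, rate=1.1, needs 24-2 = 22; ticks = ceil(22/1.1) = ceil(20.0000) = 20; reading at tick 20 = 2 + 1.1*20 = 24.0000
clock 2: start=0, rate=1.2, needs 24-0 = 24; ticks = ceil(24/1.2) = ceil(20.0000) = 20; reading at tick 20 = 0 + 1.2*20 = 24.0000
Minimum tick count = 15; winners = [0]; smallest index = 0

Answer: 0 15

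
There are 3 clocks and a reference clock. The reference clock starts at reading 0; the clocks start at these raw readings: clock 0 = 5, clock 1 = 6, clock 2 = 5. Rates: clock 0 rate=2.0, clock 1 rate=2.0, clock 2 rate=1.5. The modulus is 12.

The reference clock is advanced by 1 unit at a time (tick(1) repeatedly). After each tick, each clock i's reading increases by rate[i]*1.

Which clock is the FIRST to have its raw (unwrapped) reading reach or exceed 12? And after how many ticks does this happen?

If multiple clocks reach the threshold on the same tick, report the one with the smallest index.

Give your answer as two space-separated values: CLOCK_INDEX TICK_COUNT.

clock 0: start=5, rate=2.0, needs 12-5 = 7; ticks = ceil(7/2.0) = ceil(3.5000) = 4; reading at tick 4 = 5 + 2.0*4 = 13.0000
clock 1: start=6, rate=2.0, needs 12-6 = 6; ticks = ceil(6/2.0) = ceil(3.0000) = 3; reading at tick 3 = 6 + 2.0*3 = 12.0000
clock 2: start=5, rate=1.5, needs 12-5 = 7; ticks = ceil(7/1.5) = ceil(4.6667) = 5; reading at tick 5 = 5 + 1.5*5 = 12.5000
Minimum tick count = 3; winners = [1]; smallest index = 1

Answer: 1 3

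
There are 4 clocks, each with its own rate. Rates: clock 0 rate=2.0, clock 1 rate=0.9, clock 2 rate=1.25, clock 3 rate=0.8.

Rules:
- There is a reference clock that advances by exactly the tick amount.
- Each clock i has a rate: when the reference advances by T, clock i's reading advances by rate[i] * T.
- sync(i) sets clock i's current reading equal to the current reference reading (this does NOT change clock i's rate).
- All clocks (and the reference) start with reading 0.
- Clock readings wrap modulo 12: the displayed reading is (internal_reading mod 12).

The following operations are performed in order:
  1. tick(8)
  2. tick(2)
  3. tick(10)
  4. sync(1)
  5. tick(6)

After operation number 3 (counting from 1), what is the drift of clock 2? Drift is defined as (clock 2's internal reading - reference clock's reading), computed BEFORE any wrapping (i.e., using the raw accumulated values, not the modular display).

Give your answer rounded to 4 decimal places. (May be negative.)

Answer: 5.0000

Derivation:
After op 1 tick(8): ref=8.0000 raw=[16.0000 7.2000 10.0000 6.4000]
After op 2 tick(2): ref=10.0000 raw=[20.0000 9.0000 12.5000 8.0000]
After op 3 tick(10): ref=20.0000 raw=[40.0000 18.0000 25.0000 16.0000]
Drift of clock 2 after op 3: 25.0000 - 20.0000 = 5.0000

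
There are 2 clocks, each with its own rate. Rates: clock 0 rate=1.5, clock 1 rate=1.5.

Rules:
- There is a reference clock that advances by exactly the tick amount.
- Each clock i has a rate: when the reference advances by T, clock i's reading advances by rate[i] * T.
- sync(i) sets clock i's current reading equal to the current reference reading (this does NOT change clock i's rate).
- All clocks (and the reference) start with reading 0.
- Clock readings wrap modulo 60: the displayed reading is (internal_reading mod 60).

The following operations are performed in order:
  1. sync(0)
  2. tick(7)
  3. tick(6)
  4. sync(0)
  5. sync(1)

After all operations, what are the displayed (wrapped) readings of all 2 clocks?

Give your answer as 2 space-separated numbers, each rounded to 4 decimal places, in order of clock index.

After op 1 sync(0): ref=0.0000 raw=[0.0000 0.0000]
After op 2 tick(7): ref=7.0000 raw=[10.5000 10.5000]
After op 3 tick(6): ref=13.0000 raw=[19.5000 19.5000]
After op 4 sync(0): ref=13.0000 raw=[13.0000 19.5000]
After op 5 sync(1): ref=13.0000 raw=[13.0000 13.0000]
Wrap final raw readings (mod 60): 13.0000 mod 60 = 13.0000; 13.0000 mod 60 = 13.0000

Answer: 13.0000 13.0000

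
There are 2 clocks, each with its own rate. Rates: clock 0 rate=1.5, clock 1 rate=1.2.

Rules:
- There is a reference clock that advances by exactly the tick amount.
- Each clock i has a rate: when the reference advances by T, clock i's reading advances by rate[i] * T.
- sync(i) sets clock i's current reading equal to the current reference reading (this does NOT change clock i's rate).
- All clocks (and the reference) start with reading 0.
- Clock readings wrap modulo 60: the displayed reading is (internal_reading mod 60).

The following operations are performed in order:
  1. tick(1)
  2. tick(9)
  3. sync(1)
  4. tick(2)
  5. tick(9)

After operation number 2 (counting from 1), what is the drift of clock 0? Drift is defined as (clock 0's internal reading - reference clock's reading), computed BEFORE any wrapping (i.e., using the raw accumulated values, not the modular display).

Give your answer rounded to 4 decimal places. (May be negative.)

Answer: 5.0000

Derivation:
After op 1 tick(1): ref=1.0000 raw=[1.5000 1.2000]
After op 2 tick(9): ref=10.0000 raw=[15.0000 12.0000]
Drift of clock 0 after op 2: 15.0000 - 10.0000 = 5.0000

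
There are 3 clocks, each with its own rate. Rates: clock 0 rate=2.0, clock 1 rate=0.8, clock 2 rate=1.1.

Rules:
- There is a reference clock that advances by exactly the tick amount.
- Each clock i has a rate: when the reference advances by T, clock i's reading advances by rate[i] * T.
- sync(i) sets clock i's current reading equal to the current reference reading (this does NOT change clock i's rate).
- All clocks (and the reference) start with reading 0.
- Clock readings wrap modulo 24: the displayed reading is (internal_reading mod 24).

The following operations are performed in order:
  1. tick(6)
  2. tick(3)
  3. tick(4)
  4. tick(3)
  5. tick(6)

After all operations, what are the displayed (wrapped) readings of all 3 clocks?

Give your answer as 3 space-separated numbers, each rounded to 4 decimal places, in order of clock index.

Answer: 20.0000 17.6000 0.2000

Derivation:
After op 1 tick(6): ref=6.0000 raw=[12.0000 4.8000 6.6000]
After op 2 tick(3): ref=9.0000 raw=[18.0000 7.2000 9.9000]
After op 3 tick(4): ref=13.0000 raw=[26.0000 10.4000 14.3000]
After op 4 tick(3): ref=16.0000 raw=[32.0000 12.8000 17.6000]
After op 5 tick(6): ref=22.0000 raw=[44.0000 17.6000 24.2000]
Wrap final raw readings (mod 24): 44.0000 mod 24 = 20.0000; 17.6000 mod 24 = 17.6000; 24.2000 mod 24 = 0.2000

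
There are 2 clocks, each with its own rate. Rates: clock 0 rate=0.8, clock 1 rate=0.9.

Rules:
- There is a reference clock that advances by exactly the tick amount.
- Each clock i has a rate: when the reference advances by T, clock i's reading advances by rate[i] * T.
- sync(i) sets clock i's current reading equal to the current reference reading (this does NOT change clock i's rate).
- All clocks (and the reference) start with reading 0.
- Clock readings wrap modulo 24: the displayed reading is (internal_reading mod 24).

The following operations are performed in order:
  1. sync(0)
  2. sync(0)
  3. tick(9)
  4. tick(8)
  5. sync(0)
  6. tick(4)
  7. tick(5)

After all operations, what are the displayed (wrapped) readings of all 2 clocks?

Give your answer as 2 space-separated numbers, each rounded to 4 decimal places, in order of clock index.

Answer: 0.2000 23.4000

Derivation:
After op 1 sync(0): ref=0.0000 raw=[0.0000 0.0000]
After op 2 sync(0): ref=0.0000 raw=[0.0000 0.0000]
After op 3 tick(9): ref=9.0000 raw=[7.2000 8.1000]
After op 4 tick(8): ref=17.0000 raw=[13.6000 15.3000]
After op 5 sync(0): ref=17.0000 raw=[17.0000 15.3000]
After op 6 tick(4): ref=21.0000 raw=[20.2000 18.9000]
After op 7 tick(5): ref=26.0000 raw=[24.2000 23.4000]
Wrap final raw readings (mod 24): 24.2000 mod 24 = 0.2000; 23.4000 mod 24 = 23.4000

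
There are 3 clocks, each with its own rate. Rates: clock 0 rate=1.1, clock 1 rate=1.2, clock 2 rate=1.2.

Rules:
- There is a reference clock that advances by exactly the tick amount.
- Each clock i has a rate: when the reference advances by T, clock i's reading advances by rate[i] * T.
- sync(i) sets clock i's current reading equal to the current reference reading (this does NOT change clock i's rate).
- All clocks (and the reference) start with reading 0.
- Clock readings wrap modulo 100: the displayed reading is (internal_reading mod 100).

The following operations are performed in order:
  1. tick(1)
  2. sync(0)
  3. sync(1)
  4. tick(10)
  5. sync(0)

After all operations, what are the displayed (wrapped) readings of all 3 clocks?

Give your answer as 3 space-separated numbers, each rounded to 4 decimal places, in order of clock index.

Answer: 11.0000 13.0000 13.2000

Derivation:
After op 1 tick(1): ref=1.0000 raw=[1.1000 1.2000 1.2000]
After op 2 sync(0): ref=1.0000 raw=[1.0000 1.2000 1.2000]
After op 3 sync(1): ref=1.0000 raw=[1.0000 1.0000 1.2000]
After op 4 tick(10): ref=11.0000 raw=[12.0000 13.0000 13.2000]
After op 5 sync(0): ref=11.0000 raw=[11.0000 13.0000 13.2000]
Wrap final raw readings (mod 100): 11.0000 mod 100 = 11.0000; 13.0000 mod 100 = 13.0000; 13.2000 mod 100 = 13.2000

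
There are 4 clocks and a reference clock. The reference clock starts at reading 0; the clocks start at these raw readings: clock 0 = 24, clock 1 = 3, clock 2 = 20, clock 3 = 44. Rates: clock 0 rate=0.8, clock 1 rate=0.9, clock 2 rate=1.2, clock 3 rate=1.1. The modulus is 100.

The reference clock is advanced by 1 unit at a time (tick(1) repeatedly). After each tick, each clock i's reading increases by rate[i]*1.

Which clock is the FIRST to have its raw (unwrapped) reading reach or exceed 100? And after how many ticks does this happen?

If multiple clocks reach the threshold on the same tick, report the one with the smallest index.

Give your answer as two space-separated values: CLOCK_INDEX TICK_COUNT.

clock 0: start=24, rate=0.8, needs 100-24 = 76; ticks = ceil(76/0.8) = ceil(95.0000) = 95; reading at tick 95 = 24 + 0.8*95 = 100.0000
clock 1: start=3, rate=0.9, needs 100-3 = 97; ticks = ceil(97/0.9) = ceil(107.7778) = 108; reading at tick 108 = 3 + 0.9*108 = 100.2000
clock 2: start=20, rate=1.2, needs 100-20 = 80; ticks = ceil(80/1.2) = ceil(66.6667) = 67; reading at tick 67 = 20 + 1.2*67 = 100.4000
clock 3: start=44, rate=1.1, needs 100-44 = 56; ticks = ceil(56/1.1) = ceil(50.9091) = 51; reading at tick 51 = 44 + 1.1*51 = 100.1000
Minimum tick count = 51; winners = [3]; smallest index = 3

Answer: 3 51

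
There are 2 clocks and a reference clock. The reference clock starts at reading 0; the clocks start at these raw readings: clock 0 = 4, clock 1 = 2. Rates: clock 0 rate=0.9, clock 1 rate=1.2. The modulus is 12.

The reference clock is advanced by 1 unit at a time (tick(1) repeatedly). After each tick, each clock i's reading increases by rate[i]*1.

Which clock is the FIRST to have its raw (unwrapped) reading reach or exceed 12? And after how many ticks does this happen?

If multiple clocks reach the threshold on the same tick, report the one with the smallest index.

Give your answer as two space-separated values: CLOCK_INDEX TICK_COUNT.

clock 0: start=4, rate=0.9, needs 12-4 = 8; ticks = ceil(8/0.9) = ceil(8.8889) = 9; reading at tick 9 = 4 + 0.9*9 = 12.1000
clock 1: start=2, rate=1.2, needs 12-2 = 10; ticks = ceil(10/1.2) = ceil(8.3333) = 9; reading at tick 9 = 2 + 1.2*9 = 12.8000
Minimum tick count = 9; winners = [0, 1]; smallest index = 0

Answer: 0 9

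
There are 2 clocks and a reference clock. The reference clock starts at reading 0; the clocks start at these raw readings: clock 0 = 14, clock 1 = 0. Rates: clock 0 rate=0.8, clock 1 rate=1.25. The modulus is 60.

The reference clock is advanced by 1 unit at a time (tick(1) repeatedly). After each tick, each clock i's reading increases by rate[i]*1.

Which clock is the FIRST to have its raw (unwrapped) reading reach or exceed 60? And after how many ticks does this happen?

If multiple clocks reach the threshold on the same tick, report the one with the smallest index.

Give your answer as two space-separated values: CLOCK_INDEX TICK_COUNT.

clock 0: start=14, rate=0.8, needs 60-14 = 46; ticks = ceil(46/0.8) = ceil(57.5000) = 58; reading at tick 58 = 14 + 0.8*58 = 60.4000
clock 1: start=0, rate=1.25, needs 60-0 = 60; ticks = ceil(60/1.25) = ceil(48.0000) = 48; reading at tick 48 = 0 + 1.25*48 = 60.0000
Minimum tick count = 48; winners = [1]; smallest index = 1

Answer: 1 48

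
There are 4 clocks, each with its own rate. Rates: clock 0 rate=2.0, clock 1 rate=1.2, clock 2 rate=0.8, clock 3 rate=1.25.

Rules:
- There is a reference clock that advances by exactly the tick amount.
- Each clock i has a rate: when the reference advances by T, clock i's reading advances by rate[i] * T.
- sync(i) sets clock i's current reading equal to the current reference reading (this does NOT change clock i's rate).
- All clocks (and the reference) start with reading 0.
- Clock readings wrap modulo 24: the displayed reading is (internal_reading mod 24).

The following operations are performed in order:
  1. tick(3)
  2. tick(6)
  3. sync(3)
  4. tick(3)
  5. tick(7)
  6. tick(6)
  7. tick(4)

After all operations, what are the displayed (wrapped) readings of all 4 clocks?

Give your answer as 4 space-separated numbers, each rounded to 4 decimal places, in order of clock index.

After op 1 tick(3): ref=3.0000 raw=[6.0000 3.6000 2.4000 3.7500]
After op 2 tick(6): ref=9.0000 raw=[18.0000 10.8000 7.2000 11.2500]
After op 3 sync(3): ref=9.0000 raw=[18.0000 10.8000 7.2000 9.0000]
After op 4 tick(3): ref=12.0000 raw=[24.0000 14.4000 9.6000 12.7500]
After op 5 tick(7): ref=19.0000 raw=[38.0000 22.8000 15.2000 21.5000]
After op 6 tick(6): ref=25.0000 raw=[50.0000 30.0000 20.0000 29.0000]
After op 7 tick(4): ref=29.0000 raw=[58.0000 34.8000 23.2000 34.0000]
Wrap final raw readings (mod 24): 58.0000 mod 24 = 10.0000; 34.8000 mod 24 = 10.8000; 23.2000 mod 24 = 23.2000; 34.0000 mod 24 = 10.0000

Answer: 10.0000 10.8000 23.2000 10.0000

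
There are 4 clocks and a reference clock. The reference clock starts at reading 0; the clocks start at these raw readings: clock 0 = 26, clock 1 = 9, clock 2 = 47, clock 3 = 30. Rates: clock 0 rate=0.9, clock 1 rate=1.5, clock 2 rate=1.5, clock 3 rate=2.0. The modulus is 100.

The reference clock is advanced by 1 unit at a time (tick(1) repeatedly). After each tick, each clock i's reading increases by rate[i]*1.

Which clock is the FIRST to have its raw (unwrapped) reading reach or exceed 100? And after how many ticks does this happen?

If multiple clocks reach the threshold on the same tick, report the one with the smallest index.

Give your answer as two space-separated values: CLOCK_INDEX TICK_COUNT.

clock 0: start=26, rate=0.9, needs 100-26 = 74; ticks = ceil(74/0.9) = ceil(82.2222) = 83; reading at tick 83 = 26 + 0.9*83 = 100.7000
clock 1: start=9, rate=1.5, needs 100-9 = 91; ticks = ceil(91/1.5) = ceil(60.6667) = 61; reading at tick 61 = 9 + 1.5*61 = 100.5000
clock 2: start=47, rate=1.5, needs 100-47 = 53; ticks = ceil(53/1.5) = ceil(35.3333) = 36; reading at tick 36 = 47 + 1.5*36 = 101.0000
clock 3: start=30, rate=2.0, needs 100-30 = 70; ticks = ceil(70/2.0) = ceil(35.0000) = 35; reading at tick 35 = 30 + 2.0*35 = 100.0000
Minimum tick count = 35; winners = [3]; smallest index = 3

Answer: 3 35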